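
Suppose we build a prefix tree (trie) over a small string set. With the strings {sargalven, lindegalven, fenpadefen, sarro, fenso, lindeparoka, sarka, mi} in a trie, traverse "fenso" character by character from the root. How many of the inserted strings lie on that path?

Check each prefix of "fenso" against the stored set — each match is an end-marker on the path.
Prefixes of the query that are stored words: "fenso"
Count: 1

1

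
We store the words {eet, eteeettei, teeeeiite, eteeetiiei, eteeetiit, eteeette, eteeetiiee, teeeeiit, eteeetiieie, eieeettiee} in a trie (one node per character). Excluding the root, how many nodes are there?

Trie structure (* marks end of a word):
(root)
├─ e
│  ├─ e
│  │  └─ t *
│  ├─ i
│  │  └─ e
│  │     └─ e
│  │        └─ e
│  │           └─ t
│  │              └─ t
│  │                 └─ i
│  │                    └─ e
│  │                       └─ e *
│  └─ t
│     └─ e
│        └─ e
│           └─ e
│              └─ t
│                 ├─ i
│                 │  └─ i
│                 │     ├─ e
│                 │     │  ├─ e *
│                 │     │  └─ i *
│                 │     │     └─ e *
│                 │     └─ t *
│                 └─ t
│                    └─ e *
│                       └─ i *
└─ t
   └─ e
      └─ e
         └─ e
            └─ e
               └─ i
                  └─ i
                     └─ t *
                        └─ e *
Counting every labelled node above: 36.

36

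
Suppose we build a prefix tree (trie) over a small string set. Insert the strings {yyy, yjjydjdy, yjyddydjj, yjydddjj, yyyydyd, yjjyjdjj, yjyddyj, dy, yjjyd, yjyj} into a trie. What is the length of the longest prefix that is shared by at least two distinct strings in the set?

6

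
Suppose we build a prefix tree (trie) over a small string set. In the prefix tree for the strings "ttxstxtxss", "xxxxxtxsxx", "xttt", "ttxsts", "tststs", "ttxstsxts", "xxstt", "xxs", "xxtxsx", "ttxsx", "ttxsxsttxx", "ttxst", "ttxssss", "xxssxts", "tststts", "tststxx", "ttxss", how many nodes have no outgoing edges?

Leaves are exactly the stored words that no other stored word extends.
Those words: "tststs", "tststts", "tststxx", "ttxssss", "ttxstsxts", "ttxstxtxss", "ttxsxsttxx", "xttt", "xxssxts", "xxstt", "xxtxsx", "xxxxxtxsxx"
Leaf count: 12

12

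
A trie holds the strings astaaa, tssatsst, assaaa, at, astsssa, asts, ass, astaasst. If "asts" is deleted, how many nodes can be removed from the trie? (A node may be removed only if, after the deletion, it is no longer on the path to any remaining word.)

0

Walk "asts" from the leaf back toward the root, removing each node that no remaining word uses.
Every node on "asts" is still needed (e.g. by "astsssa"), so nothing is freed.
Nodes removed: 0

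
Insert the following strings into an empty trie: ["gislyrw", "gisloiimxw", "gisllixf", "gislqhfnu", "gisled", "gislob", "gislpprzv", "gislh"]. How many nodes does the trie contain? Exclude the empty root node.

31

Count nodes per top-level branch (shared prefixes stored once):
  'g'-branch (gisled, gislh, gisllixf, gislob, gisloiimxw, gislpprzv, gislqhfnu, gislyrw): 31 nodes
Sum: 31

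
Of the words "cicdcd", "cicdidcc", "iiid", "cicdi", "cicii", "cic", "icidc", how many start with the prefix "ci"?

5

Traverse to the node for "ci", then collect every word in that subtree.
Words under "ci": cic, cicdcd, cicdi, cicdidcc, cicii
Count: 5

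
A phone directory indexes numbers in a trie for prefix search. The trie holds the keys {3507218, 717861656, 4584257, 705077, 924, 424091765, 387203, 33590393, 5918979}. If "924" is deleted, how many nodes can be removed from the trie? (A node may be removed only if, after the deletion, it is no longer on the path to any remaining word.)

3

A node on "924"'s path can go only if nothing else ends at it or branches off below it.
No other word shares any prefix with "924", so all 3 of its nodes go.
Nodes removed: 3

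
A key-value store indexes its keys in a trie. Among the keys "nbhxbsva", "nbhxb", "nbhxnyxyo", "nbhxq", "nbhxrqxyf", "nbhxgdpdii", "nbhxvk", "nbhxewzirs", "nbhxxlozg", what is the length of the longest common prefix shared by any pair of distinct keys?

The deepest shared node is where two words last agree before diverging.
e.g. "nbhxb" and "nbhxbsva" share the prefix "nbhxb" of length 5; no pair shares a longer one.
Longest shared-prefix length: 5

5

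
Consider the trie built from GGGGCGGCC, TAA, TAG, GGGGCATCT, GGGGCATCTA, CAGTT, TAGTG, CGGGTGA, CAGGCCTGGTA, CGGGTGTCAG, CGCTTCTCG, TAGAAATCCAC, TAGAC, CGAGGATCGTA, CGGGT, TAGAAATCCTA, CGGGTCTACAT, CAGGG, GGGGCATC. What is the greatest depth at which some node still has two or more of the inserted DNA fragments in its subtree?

9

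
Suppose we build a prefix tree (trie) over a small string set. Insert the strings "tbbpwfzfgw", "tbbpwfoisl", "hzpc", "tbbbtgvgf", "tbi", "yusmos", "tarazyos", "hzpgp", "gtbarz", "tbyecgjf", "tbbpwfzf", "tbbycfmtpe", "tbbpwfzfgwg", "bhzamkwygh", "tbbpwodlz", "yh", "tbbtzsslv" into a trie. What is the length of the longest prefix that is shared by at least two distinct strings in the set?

The deepest shared node is where two words last agree before diverging.
"tbbpwfzfgw" and "tbbpwfzfgwg" agree on "tbbpwfzfgw" (10 characters) before diverging; nothing deeper is shared.
Longest shared-prefix length: 10

10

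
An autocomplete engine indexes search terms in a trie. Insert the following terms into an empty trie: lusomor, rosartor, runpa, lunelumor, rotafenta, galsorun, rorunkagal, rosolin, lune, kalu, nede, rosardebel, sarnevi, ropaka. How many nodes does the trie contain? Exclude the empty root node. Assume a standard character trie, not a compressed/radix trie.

77

Insert word by word; a character creates a node only if that edge doesn't already exist:
  "lusomor" → 7 new (l, u, s, o, m, o, r)
  "rosartor" → 8 new (r, o, s, a, r, t, o, r)
  "runpa" → prefix "r" already present; 4 new (u, n, p, a)
  "lunelumor" → prefix "lu" already present; 7 new (n, e, l, u, m, o, r)
  "rotafenta" → prefix "ro" already present; 7 new (t, a, f, e, n, t, a)
  "galsorun" → 8 new (g, a, l, s, o, r, u, n)
  "rorunkagal" → prefix "ro" already present; 8 new (r, u, n, k, a, g, a, l)
  "rosolin" → prefix "ros" already present; 4 new (o, l, i, n)
  "lune" → prefix "lune" already present; 0 new (none)
  "kalu" → 4 new (k, a, l, u)
  "nede" → 4 new (n, e, d, e)
  "rosardebel" → prefix "rosar" already present; 5 new (d, e, b, e, l)
  "sarnevi" → 7 new (s, a, r, n, e, v, i)
  "ropaka" → prefix "ro" already present; 4 new (p, a, k, a)
Total nodes = 7 + 8 + 4 + 7 + 7 + 8 + 8 + 4 + 0 + 4 + 4 + 5 + 7 + 4 = 77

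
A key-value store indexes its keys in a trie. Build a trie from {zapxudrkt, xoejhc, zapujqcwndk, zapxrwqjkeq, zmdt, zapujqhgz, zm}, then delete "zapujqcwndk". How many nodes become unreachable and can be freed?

A node on "zapujqcwndk"'s path can go only if nothing else ends at it or branches off below it.
The suffix "cwndk" (5 nodes) is used only by "zapujqcwndk"; the node for "zapujq" still has the child "h", so pruning stops there.
Nodes removed: 5

5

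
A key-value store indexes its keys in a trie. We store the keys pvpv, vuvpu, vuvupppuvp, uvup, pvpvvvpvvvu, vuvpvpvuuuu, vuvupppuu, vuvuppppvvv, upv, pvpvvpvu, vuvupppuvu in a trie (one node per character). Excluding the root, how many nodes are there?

For each word, the new-node count is its length minus the longest prefix already in the trie:
  "pvpv" → 4 new (p, v, p, v)
  "vuvpu" → 5 new (v, u, v, p, u)
  "vuvupppuvp" → prefix "vuv" already present; 7 new (u, p, p, p, u, v, p)
  "uvup" → 4 new (u, v, u, p)
  "pvpvvvpvvvu" → prefix "pvpv" already present; 7 new (v, v, p, v, v, v, u)
  "vuvpvpvuuuu" → prefix "vuvp" already present; 7 new (v, p, v, u, u, u, u)
  "vuvupppuu" → prefix "vuvupppu" already present; 1 new (u)
  "vuvuppppvvv" → prefix "vuvuppp" already present; 4 new (p, v, v, v)
  "upv" → prefix "u" already present; 2 new (p, v)
  "pvpvvpvu" → prefix "pvpvv" already present; 3 new (p, v, u)
  "vuvupppuvu" → prefix "vuvupppuv" already present; 1 new (u)
Total nodes = 4 + 5 + 7 + 4 + 7 + 7 + 1 + 4 + 2 + 3 + 1 = 45

45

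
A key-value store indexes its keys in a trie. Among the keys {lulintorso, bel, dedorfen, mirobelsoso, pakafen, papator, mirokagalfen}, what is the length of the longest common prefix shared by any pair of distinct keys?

Equivalently: take the maximum, over all pairs, of their longest common prefix length.
e.g. "mirobelsoso" and "mirokagalfen" share the prefix "miro" of length 4; no pair shares a longer one.
Longest shared-prefix length: 4

4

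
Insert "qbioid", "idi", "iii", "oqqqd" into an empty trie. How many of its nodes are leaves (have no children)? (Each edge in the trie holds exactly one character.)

4

Leaves are exactly the stored words that no other stored word extends.
Those words: "idi", "iii", "oqqqd", "qbioid"
Leaf count: 4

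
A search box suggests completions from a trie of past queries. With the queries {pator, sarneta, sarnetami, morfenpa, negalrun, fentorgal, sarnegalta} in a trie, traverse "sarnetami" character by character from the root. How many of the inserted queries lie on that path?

Check each prefix of "sarnetami" against the stored set — each match is an end-marker on the path.
Prefixes of the query that are stored words: "sarneta", "sarnetami"
Count: 2

2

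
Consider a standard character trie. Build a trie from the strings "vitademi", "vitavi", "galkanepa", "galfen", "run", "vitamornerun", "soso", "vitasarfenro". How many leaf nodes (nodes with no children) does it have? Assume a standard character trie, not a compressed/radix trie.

Leaves are exactly the stored words that no other stored word extends.
Those words: "galfen", "galkanepa", "run", "soso", "vitademi", "vitamornerun", "vitasarfenro", "vitavi"
Leaf count: 8

8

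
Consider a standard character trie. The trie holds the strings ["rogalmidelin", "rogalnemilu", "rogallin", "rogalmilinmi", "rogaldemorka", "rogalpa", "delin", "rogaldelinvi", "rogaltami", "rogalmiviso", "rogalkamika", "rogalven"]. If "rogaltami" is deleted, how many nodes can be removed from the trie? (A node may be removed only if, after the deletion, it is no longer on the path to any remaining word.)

A node on "rogaltami"'s path can go only if nothing else ends at it or branches off below it.
The suffix "tami" (4 nodes) is used only by "rogaltami"; the node for "rogal" still has the child "m", so pruning stops there.
Nodes removed: 4

4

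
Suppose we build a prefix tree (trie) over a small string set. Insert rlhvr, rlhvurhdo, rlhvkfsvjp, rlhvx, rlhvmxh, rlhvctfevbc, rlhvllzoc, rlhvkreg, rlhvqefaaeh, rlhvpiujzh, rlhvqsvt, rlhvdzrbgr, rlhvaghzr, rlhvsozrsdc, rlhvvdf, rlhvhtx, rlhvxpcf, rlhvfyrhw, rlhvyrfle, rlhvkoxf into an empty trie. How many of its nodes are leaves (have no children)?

Leaves are exactly the stored words that no other stored word extends.
Those words: "rlhvaghzr", "rlhvctfevbc", "rlhvdzrbgr", "rlhvfyrhw", "rlhvhtx", "rlhvkfsvjp", "rlhvkoxf", "rlhvkreg", "rlhvllzoc", "rlhvmxh", "rlhvpiujzh", "rlhvqefaaeh", "rlhvqsvt", "rlhvr", "rlhvsozrsdc", "rlhvurhdo", "rlhvvdf", "rlhvxpcf", "rlhvyrfle"
Leaf count: 19

19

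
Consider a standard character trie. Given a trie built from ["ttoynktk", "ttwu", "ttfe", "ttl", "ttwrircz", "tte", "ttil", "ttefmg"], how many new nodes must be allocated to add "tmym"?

Walking "tmym" from the root, the first 1 characters ("t") follow existing edges; "m" is the first miss.
New nodes needed: |"tmym"| − 1 = 4 − 1 = 3.

3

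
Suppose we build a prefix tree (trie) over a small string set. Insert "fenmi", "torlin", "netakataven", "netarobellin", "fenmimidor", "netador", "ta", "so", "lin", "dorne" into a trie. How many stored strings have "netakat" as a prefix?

Walk to "netakat"; the words in its subtree are exactly those with that prefix.
Words under "netakat": netakataven
Count: 1

1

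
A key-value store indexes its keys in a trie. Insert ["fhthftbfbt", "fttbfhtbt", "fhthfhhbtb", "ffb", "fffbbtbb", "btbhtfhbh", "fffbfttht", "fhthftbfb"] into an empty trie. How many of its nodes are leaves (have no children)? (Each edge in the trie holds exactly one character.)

7

Leaves are exactly the stored words that no other stored word extends.
Those words: "btbhtfhbh", "ffb", "fffbbtbb", "fffbfttht", "fhthfhhbtb", "fhthftbfbt", "fttbfhtbt"
Leaf count: 7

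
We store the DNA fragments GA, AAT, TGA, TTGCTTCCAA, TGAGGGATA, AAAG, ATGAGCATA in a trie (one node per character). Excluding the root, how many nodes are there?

33

For each word, the new-node count is its length minus the longest prefix already in the trie:
  "GA" → 2 new (G, A)
  "AAT" → 3 new (A, A, T)
  "TGA" → 3 new (T, G, A)
  "TTGCTTCCAA" → prefix "T" already present; 9 new (T, G, C, T, T, C, C, A, A)
  "TGAGGGATA" → prefix "TGA" already present; 6 new (G, G, G, A, T, A)
  "AAAG" → prefix "AA" already present; 2 new (A, G)
  "ATGAGCATA" → prefix "A" already present; 8 new (T, G, A, G, C, A, T, A)
Total nodes = 2 + 3 + 3 + 9 + 6 + 2 + 8 = 33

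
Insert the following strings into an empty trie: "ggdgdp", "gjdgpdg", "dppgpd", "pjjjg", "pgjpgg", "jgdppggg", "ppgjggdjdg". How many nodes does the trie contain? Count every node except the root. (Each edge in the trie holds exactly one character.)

45

Trace insertions, counting only characters that open a new branch:
  "ggdgdp" → 6 new (g, g, d, g, d, p)
  "gjdgpdg" → prefix "g" already present; 6 new (j, d, g, p, d, g)
  "dppgpd" → 6 new (d, p, p, g, p, d)
  "pjjjg" → 5 new (p, j, j, j, g)
  "pgjpgg" → prefix "p" already present; 5 new (g, j, p, g, g)
  "jgdppggg" → 8 new (j, g, d, p, p, g, g, g)
  "ppgjggdjdg" → prefix "p" already present; 9 new (p, g, j, g, g, d, j, d, g)
Total nodes = 6 + 6 + 6 + 5 + 5 + 8 + 9 = 45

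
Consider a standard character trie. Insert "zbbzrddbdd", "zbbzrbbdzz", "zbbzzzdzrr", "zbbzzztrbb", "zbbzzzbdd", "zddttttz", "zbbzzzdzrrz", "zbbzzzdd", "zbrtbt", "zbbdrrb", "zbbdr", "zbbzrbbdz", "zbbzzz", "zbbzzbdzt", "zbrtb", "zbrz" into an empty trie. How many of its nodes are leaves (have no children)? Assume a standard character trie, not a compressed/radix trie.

11

Leaves are exactly the stored words that no other stored word extends.
Those words: "zbbdrrb", "zbbzrbbdzz", "zbbzrddbdd", "zbbzzbdzt", "zbbzzzbdd", "zbbzzzdd", "zbbzzzdzrrz", "zbbzzztrbb", "zbrtbt", "zbrz", "zddttttz"
Leaf count: 11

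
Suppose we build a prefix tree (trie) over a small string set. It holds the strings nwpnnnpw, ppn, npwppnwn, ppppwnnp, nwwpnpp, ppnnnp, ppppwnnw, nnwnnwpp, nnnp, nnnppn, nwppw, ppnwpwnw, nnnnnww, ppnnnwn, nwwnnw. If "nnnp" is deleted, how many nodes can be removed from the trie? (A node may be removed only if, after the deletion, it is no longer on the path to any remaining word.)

0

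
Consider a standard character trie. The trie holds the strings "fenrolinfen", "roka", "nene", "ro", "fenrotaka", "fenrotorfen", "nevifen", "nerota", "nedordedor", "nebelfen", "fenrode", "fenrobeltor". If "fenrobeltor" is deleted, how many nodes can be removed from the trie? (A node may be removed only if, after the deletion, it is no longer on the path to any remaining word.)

6

After clearing the end-marker at "fenrobeltor", prune upward until reaching a node still needed by another word.
The suffix "beltor" (6 nodes) is used only by "fenrobeltor"; the node for "fenro" still has the child "l", so pruning stops there.
Nodes removed: 6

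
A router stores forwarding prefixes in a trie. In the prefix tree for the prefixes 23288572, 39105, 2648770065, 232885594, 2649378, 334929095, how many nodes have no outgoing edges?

6

A leaf is a node with no children — equivalently, the end of a word that is not a proper prefix of any other stored word.
Those words: "232885594", "23288572", "2648770065", "2649378", "334929095", "39105"
Leaf count: 6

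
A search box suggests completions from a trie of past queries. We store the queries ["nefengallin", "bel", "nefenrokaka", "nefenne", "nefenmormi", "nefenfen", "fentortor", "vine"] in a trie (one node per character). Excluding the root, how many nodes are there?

Trace insertions, counting only characters that open a new branch:
  "nefengallin" → 11 new (n, e, f, e, n, g, a, l, l, i, n)
  "bel" → 3 new (b, e, l)
  "nefenrokaka" → prefix "nefen" already present; 6 new (r, o, k, a, k, a)
  "nefenne" → prefix "nefen" already present; 2 new (n, e)
  "nefenmormi" → prefix "nefen" already present; 5 new (m, o, r, m, i)
  "nefenfen" → prefix "nefen" already present; 3 new (f, e, n)
  "fentortor" → 9 new (f, e, n, t, o, r, t, o, r)
  "vine" → 4 new (v, i, n, e)
Total nodes = 11 + 3 + 6 + 2 + 5 + 3 + 9 + 4 = 43

43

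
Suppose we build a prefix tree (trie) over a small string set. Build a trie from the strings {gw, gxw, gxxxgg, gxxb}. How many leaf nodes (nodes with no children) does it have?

4

Leaves are exactly the stored words that no other stored word extends.
Those words: "gw", "gxw", "gxxb", "gxxxgg"
Leaf count: 4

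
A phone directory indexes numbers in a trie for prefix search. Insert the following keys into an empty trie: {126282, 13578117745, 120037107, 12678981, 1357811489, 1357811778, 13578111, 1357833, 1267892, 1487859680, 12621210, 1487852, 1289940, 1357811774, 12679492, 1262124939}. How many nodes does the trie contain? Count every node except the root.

63

Insert word by word; a character creates a node only if that edge doesn't already exist:
  "126282" → 6 new (1, 2, 6, 2, 8, 2)
  "13578117745" → prefix "1" already present; 10 new (3, 5, 7, 8, 1, 1, 7, 7, 4, 5)
  "120037107" → prefix "12" already present; 7 new (0, 0, 3, 7, 1, 0, 7)
  "12678981" → prefix "126" already present; 5 new (7, 8, 9, 8, 1)
  "1357811489" → prefix "1357811" already present; 3 new (4, 8, 9)
  "1357811778" → prefix "135781177" already present; 1 new (8)
  "13578111" → prefix "1357811" already present; 1 new (1)
  "1357833" → prefix "13578" already present; 2 new (3, 3)
  "1267892" → prefix "126789" already present; 1 new (2)
  "1487859680" → prefix "1" already present; 9 new (4, 8, 7, 8, 5, 9, 6, 8, 0)
  "12621210" → prefix "1262" already present; 4 new (1, 2, 1, 0)
  "1487852" → prefix "148785" already present; 1 new (2)
  "1289940" → prefix "12" already present; 5 new (8, 9, 9, 4, 0)
  "1357811774" → prefix "1357811774" already present; 0 new (none)
  "12679492" → prefix "1267" already present; 4 new (9, 4, 9, 2)
  "1262124939" → prefix "126212" already present; 4 new (4, 9, 3, 9)
Total nodes = 6 + 10 + 7 + 5 + 3 + 1 + 1 + 2 + 1 + 9 + 4 + 1 + 5 + 0 + 4 + 4 = 63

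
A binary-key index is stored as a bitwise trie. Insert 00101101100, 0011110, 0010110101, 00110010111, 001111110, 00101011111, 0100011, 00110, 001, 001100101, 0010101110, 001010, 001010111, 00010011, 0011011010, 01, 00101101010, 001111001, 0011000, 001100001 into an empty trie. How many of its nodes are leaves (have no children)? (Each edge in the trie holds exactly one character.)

A leaf is a node with no children — equivalently, the end of a word that is not a proper prefix of any other stored word.
Those words: "00010011", "0010101110", "00101011111", "00101101010", "00101101100", "001100001", "00110010111", "0011011010", "001111001", "001111110", "0100011"
Leaf count: 11

11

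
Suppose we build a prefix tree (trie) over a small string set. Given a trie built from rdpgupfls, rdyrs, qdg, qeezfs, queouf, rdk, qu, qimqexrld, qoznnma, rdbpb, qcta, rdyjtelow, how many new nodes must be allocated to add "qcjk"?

"qc" is already a path in the trie; the remaining "jk" must be added.
Each of the 2 remaining characters creates one node.

2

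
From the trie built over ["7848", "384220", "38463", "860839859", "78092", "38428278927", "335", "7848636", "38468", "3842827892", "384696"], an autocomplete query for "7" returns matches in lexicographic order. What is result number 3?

7848636

Words with prefix "7", in lexicographic order: "78092", "7848", "7848636"
The 3rd is 7848636.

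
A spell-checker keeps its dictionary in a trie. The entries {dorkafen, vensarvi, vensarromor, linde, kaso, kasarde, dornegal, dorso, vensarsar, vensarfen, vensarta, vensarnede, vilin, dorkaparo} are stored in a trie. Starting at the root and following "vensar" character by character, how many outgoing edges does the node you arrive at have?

6

Walk "vensar" from the root, arriving at one node.
Distinct next characters after "vensar": f, n, r, s, t, v.
That node has 6 child edges.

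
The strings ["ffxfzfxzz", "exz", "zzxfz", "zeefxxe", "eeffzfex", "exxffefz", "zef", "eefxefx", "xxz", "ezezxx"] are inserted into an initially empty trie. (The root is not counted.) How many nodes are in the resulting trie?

49

Count nodes per top-level branch (shared prefixes stored once):
  'e'-branch (eeffzfex, eefxefx, exxffefz, exz, ezezxx): 25 nodes
  'f'-branch (ffxfzfxzz): 9 nodes
  'x'-branch (xxz): 3 nodes
  'z'-branch (zeefxxe, zef, zzxfz): 12 nodes
Sum: 49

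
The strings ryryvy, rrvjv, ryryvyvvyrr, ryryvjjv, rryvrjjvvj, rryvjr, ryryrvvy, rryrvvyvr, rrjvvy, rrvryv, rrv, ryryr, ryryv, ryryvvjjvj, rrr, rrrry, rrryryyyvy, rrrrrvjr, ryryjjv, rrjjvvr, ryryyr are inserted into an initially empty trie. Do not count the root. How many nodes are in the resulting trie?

73

Count nodes per top-level branch (shared prefixes stored once):
  'r'-branch (rrjjvvr, rrjvvy, rrr, rrrrrvjr, rrrry, rrryryyyvy, rrv, rrvjv, rrvryv, rryrvvyvr, rryvjr, rryvrjjvvj, ryryjjv, ryryr, ryryrvvy, ryryv, ryryvjjv, ryryvvjjvj, ryryvy, ryryvyvvyrr, ryryyr): 73 nodes
Sum: 73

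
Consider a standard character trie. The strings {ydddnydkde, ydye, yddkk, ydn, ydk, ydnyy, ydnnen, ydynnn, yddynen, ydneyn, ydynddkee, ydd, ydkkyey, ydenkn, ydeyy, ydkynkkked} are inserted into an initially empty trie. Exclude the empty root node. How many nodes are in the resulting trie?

53

Trace insertions, counting only characters that open a new branch:
  "ydddnydkde" → 10 new (y, d, d, d, n, y, d, k, d, e)
  "ydye" → prefix "yd" already present; 2 new (y, e)
  "yddkk" → prefix "ydd" already present; 2 new (k, k)
  "ydn" → prefix "yd" already present; 1 new (n)
  "ydk" → prefix "yd" already present; 1 new (k)
  "ydnyy" → prefix "ydn" already present; 2 new (y, y)
  "ydnnen" → prefix "ydn" already present; 3 new (n, e, n)
  "ydynnn" → prefix "ydy" already present; 3 new (n, n, n)
  "yddynen" → prefix "ydd" already present; 4 new (y, n, e, n)
  "ydneyn" → prefix "ydn" already present; 3 new (e, y, n)
  "ydynddkee" → prefix "ydyn" already present; 5 new (d, d, k, e, e)
  "ydd" → prefix "ydd" already present; 0 new (none)
  "ydkkyey" → prefix "ydk" already present; 4 new (k, y, e, y)
  "ydenkn" → prefix "yd" already present; 4 new (e, n, k, n)
  "ydeyy" → prefix "yde" already present; 2 new (y, y)
  "ydkynkkked" → prefix "ydk" already present; 7 new (y, n, k, k, k, e, d)
Total nodes = 10 + 2 + 2 + 1 + 1 + 2 + 3 + 3 + 4 + 3 + 5 + 0 + 4 + 4 + 2 + 7 = 53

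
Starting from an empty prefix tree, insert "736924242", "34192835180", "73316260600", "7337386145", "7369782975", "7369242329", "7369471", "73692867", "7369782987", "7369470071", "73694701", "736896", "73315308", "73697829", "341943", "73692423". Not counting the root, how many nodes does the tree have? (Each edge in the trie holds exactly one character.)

67

Count nodes per top-level branch (shared prefixes stored once):
  '3'-branch (34192835180, 341943): 13 nodes
  '7'-branch (73315308, 73316260600, 7337386145, 736896, 73692423, 7369242329, 736924242, 73692867, 7369470071, 73694701, 7369471, 73697829, 7369782975, 7369782987): 54 nodes
Sum: 67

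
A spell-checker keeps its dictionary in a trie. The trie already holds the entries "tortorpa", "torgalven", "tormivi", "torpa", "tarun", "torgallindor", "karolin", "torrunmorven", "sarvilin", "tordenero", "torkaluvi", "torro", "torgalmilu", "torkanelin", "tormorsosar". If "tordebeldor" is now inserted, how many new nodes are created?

Walking "tordebeldor" from the root, the first 5 characters ("torde") follow existing edges; "b" is the first miss.
Each of the 6 remaining characters creates one node.

6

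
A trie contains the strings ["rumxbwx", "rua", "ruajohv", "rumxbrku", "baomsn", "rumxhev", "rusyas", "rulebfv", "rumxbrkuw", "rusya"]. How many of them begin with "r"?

9

Filter for entries beginning with "r":
Words under "r": rua, ruajohv, rulebfv, rumxbrku, rumxbrkuw, rumxbwx, rumxhev, rusya, rusyas
Count: 9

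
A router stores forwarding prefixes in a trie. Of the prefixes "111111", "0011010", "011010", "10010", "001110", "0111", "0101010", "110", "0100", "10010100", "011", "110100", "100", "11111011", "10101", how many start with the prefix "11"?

Walk to "11"; the words in its subtree are exactly those with that prefix.
Matches: "110", "110100", "11111011", "111111"
Count: 4

4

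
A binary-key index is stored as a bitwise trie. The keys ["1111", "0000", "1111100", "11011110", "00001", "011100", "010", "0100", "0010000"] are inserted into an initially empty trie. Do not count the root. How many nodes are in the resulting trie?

30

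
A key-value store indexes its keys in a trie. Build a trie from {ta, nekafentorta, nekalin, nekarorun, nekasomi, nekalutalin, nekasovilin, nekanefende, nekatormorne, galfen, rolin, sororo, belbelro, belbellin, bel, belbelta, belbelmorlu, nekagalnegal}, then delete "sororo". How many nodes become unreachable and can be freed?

6

A node on "sororo"'s path can go only if nothing else ends at it or branches off below it.
No other word shares any prefix with "sororo", so all 6 of its nodes go.
Nodes removed: 6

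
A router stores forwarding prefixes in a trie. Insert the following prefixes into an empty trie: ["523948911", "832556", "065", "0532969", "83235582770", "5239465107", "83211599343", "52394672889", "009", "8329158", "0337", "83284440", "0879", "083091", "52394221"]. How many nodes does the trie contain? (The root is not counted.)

74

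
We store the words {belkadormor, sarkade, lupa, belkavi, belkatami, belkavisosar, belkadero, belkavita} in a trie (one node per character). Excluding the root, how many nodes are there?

Trace insertions, counting only characters that open a new branch:
  "belkadormor" → 11 new (b, e, l, k, a, d, o, r, m, o, r)
  "sarkade" → 7 new (s, a, r, k, a, d, e)
  "lupa" → 4 new (l, u, p, a)
  "belkavi" → prefix "belka" already present; 2 new (v, i)
  "belkatami" → prefix "belka" already present; 4 new (t, a, m, i)
  "belkavisosar" → prefix "belkavi" already present; 5 new (s, o, s, a, r)
  "belkadero" → prefix "belkad" already present; 3 new (e, r, o)
  "belkavita" → prefix "belkavi" already present; 2 new (t, a)
Total nodes = 11 + 7 + 4 + 2 + 4 + 5 + 3 + 2 = 38

38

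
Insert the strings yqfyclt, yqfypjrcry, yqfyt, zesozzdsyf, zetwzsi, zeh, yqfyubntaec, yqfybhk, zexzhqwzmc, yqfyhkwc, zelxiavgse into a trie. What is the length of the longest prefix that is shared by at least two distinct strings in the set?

Look for the deepest trie node that still has at least two words in its subtree.
e.g. "yqfybhk" and "yqfyclt" share the prefix "yqfy" of length 4; no pair shares a longer one.
Longest shared-prefix length: 4

4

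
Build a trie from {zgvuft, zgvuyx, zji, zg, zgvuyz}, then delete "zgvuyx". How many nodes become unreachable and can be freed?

After clearing the end-marker at "zgvuyx", prune upward until reaching a node still needed by another word.
The suffix "x" (1 node) is used only by "zgvuyx"; the node for "zgvuy" still has the child "z", so pruning stops there.
Nodes removed: 1

1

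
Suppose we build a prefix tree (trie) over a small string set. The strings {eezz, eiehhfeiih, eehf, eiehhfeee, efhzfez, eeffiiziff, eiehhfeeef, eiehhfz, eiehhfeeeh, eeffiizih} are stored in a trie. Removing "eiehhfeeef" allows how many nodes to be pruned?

After clearing the end-marker at "eiehhfeeef", prune upward until reaching a node still needed by another word.
The suffix "f" (1 node) is used only by "eiehhfeeef"; the node for "eiehhfeee" still has the child "h", so pruning stops there.
Nodes removed: 1

1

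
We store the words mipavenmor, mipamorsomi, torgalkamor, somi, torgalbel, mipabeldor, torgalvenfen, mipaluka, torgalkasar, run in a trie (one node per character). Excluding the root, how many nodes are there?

57

For each word, the new-node count is its length minus the longest prefix already in the trie:
  "mipavenmor" → 10 new (m, i, p, a, v, e, n, m, o, r)
  "mipamorsomi" → prefix "mipa" already present; 7 new (m, o, r, s, o, m, i)
  "torgalkamor" → 11 new (t, o, r, g, a, l, k, a, m, o, r)
  "somi" → 4 new (s, o, m, i)
  "torgalbel" → prefix "torgal" already present; 3 new (b, e, l)
  "mipabeldor" → prefix "mipa" already present; 6 new (b, e, l, d, o, r)
  "torgalvenfen" → prefix "torgal" already present; 6 new (v, e, n, f, e, n)
  "mipaluka" → prefix "mipa" already present; 4 new (l, u, k, a)
  "torgalkasar" → prefix "torgalka" already present; 3 new (s, a, r)
  "run" → 3 new (r, u, n)
Total nodes = 10 + 7 + 11 + 4 + 3 + 6 + 6 + 4 + 3 + 3 = 57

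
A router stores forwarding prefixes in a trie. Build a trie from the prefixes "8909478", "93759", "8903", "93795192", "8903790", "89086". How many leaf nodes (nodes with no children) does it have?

5

A leaf is a node with no children — equivalently, the end of a word that is not a proper prefix of any other stored word.
Those words: "8903790", "89086", "8909478", "93759", "93795192"
Leaf count: 5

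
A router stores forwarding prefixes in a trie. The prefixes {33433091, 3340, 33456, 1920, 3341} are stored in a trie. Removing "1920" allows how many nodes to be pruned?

Walk "1920" from the leaf back toward the root, removing each node that no remaining word uses.
No other word shares any prefix with "1920", so all 4 of its nodes go.
Nodes removed: 4

4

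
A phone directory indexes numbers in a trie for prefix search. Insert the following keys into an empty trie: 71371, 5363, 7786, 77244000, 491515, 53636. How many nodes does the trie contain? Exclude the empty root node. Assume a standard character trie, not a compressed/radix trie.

Trie structure (* marks end of a word):
(root)
├─ 4
│  └─ 9
│     └─ 1
│        └─ 5
│           └─ 1
│              └─ 5 *
├─ 5
│  └─ 3
│     └─ 6
│        └─ 3 *
│           └─ 6 *
└─ 7
   ├─ 1
   │  └─ 3
   │     └─ 7
   │        └─ 1 *
   └─ 7
      ├─ 2
      │  └─ 4
      │     └─ 4
      │        └─ 0
      │           └─ 0
      │              └─ 0 *
      └─ 8
         └─ 6 *
Counting every labelled node above: 25.

25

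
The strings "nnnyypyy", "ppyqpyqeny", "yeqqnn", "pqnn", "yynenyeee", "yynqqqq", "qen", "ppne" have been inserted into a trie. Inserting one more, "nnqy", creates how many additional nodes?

2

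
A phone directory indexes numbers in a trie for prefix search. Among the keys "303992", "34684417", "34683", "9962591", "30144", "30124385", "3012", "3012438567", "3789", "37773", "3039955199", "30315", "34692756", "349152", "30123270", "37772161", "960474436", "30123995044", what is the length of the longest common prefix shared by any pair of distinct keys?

Look for the deepest trie node that still has at least two words in its subtree.
"30124385" and "3012438567" agree on "30124385" (8 characters) before diverging; nothing deeper is shared.
Longest shared-prefix length: 8

8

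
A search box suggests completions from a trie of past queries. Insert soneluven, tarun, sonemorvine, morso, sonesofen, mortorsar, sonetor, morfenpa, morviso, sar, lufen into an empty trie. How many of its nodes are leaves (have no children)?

11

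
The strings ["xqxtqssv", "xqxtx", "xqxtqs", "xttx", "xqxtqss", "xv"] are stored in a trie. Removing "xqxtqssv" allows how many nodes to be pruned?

1

After clearing the end-marker at "xqxtqssv", prune upward until reaching a node still needed by another word.
The suffix "v" (1 node) is used only by "xqxtqssv"; "xqxtqss" is itself a stored word, so pruning stops there.
Nodes removed: 1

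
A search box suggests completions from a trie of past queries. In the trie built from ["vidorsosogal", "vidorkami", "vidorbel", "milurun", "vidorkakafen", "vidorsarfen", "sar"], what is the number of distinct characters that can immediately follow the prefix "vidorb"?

1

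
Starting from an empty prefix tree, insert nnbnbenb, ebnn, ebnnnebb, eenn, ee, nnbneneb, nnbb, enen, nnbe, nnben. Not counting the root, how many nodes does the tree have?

Count nodes per top-level branch (shared prefixes stored once):
  'e'-branch (ebnn, ebnnnebb, ee, eenn, enen): 14 nodes
  'n'-branch (nnbb, nnbe, nnben, nnbnbenb, nnbneneb): 15 nodes
Sum: 29

29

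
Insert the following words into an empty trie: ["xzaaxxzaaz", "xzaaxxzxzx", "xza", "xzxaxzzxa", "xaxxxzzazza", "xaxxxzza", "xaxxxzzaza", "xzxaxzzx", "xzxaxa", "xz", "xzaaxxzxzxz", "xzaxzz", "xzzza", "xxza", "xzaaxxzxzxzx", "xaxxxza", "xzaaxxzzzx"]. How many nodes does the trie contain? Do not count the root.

Count nodes per top-level branch (shared prefixes stored once):
  'x'-branch (xaxxxza, xaxxxzza, xaxxxzzaza, xaxxxzzazza, xxza, xz, xza, xzaaxxzaaz, xzaaxxzxzx, xzaaxxzxzxz, xzaaxxzxzxzx, xzaaxxzzzx, xzaxzz, xzxaxa, xzxaxzzx, xzxaxzzxa, xzzza): 47 nodes
Sum: 47

47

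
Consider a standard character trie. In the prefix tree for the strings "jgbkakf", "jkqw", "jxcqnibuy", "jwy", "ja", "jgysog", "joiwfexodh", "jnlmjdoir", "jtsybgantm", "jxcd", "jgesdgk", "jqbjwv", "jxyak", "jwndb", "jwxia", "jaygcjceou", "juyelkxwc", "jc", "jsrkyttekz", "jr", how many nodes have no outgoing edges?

19

A leaf is a node with no children — equivalently, the end of a word that is not a proper prefix of any other stored word.
Those words: "jaygcjceou", "jc", "jgbkakf", "jgesdgk", "jgysog", "jkqw", "jnlmjdoir", "joiwfexodh", "jqbjwv", "jr", "jsrkyttekz", "jtsybgantm", "juyelkxwc", "jwndb", "jwxia", "jwy", "jxcd", "jxcqnibuy", "jxyak"
Leaf count: 19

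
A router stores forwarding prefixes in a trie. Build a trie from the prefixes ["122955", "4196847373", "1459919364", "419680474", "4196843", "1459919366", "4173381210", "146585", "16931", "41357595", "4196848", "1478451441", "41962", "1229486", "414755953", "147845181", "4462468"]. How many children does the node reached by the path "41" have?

4

Follow the path "41" to its node, then look at its outgoing edges.
Distinct next characters after "41": 3, 4, 7, 9.
That node has 4 child edges.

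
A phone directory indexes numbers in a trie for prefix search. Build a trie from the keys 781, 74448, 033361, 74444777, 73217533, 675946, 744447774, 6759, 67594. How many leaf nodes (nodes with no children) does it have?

A leaf is a node with no children — equivalently, the end of a word that is not a proper prefix of any other stored word.
Those words: "033361", "675946", "73217533", "744447774", "74448", "781"
Leaf count: 6

6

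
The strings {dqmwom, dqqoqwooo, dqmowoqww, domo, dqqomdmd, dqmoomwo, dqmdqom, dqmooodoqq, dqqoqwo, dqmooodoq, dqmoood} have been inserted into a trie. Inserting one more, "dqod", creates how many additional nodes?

2

"dq" is already a path in the trie; the remaining "od" must be added.
Each of the 2 remaining characters creates one node.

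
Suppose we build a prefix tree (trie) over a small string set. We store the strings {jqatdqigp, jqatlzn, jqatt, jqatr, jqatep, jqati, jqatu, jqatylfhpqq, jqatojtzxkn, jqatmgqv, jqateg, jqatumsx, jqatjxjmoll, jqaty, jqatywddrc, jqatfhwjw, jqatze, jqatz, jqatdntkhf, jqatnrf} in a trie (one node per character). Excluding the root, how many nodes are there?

Insert word by word; a character creates a node only if that edge doesn't already exist:
  "jqatdqigp" → 9 new (j, q, a, t, d, q, i, g, p)
  "jqatlzn" → prefix "jqat" already present; 3 new (l, z, n)
  "jqatt" → prefix "jqat" already present; 1 new (t)
  "jqatr" → prefix "jqat" already present; 1 new (r)
  "jqatep" → prefix "jqat" already present; 2 new (e, p)
  "jqati" → prefix "jqat" already present; 1 new (i)
  "jqatu" → prefix "jqat" already present; 1 new (u)
  "jqatylfhpqq" → prefix "jqat" already present; 7 new (y, l, f, h, p, q, q)
  "jqatojtzxkn" → prefix "jqat" already present; 7 new (o, j, t, z, x, k, n)
  "jqatmgqv" → prefix "jqat" already present; 4 new (m, g, q, v)
  "jqateg" → prefix "jqate" already present; 1 new (g)
  "jqatumsx" → prefix "jqatu" already present; 3 new (m, s, x)
  "jqatjxjmoll" → prefix "jqat" already present; 7 new (j, x, j, m, o, l, l)
  "jqaty" → prefix "jqaty" already present; 0 new (none)
  "jqatywddrc" → prefix "jqaty" already present; 5 new (w, d, d, r, c)
  "jqatfhwjw" → prefix "jqat" already present; 5 new (f, h, w, j, w)
  "jqatze" → prefix "jqat" already present; 2 new (z, e)
  "jqatz" → prefix "jqatz" already present; 0 new (none)
  "jqatdntkhf" → prefix "jqatd" already present; 5 new (n, t, k, h, f)
  "jqatnrf" → prefix "jqat" already present; 3 new (n, r, f)
Total nodes = 9 + 3 + 1 + 1 + 2 + 1 + 1 + 7 + 7 + 4 + 1 + 3 + 7 + 0 + 5 + 5 + 2 + 0 + 5 + 3 = 67

67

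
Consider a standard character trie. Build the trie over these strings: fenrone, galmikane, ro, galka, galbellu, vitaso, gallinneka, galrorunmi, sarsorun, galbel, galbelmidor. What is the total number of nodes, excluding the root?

58

For each word, the new-node count is its length minus the longest prefix already in the trie:
  "fenrone" → 7 new (f, e, n, r, o, n, e)
  "galmikane" → 9 new (g, a, l, m, i, k, a, n, e)
  "ro" → 2 new (r, o)
  "galka" → prefix "gal" already present; 2 new (k, a)
  "galbellu" → prefix "gal" already present; 5 new (b, e, l, l, u)
  "vitaso" → 6 new (v, i, t, a, s, o)
  "gallinneka" → prefix "gal" already present; 7 new (l, i, n, n, e, k, a)
  "galrorunmi" → prefix "gal" already present; 7 new (r, o, r, u, n, m, i)
  "sarsorun" → 8 new (s, a, r, s, o, r, u, n)
  "galbel" → prefix "galbel" already present; 0 new (none)
  "galbelmidor" → prefix "galbel" already present; 5 new (m, i, d, o, r)
Total nodes = 7 + 9 + 2 + 2 + 5 + 6 + 7 + 7 + 8 + 0 + 5 = 58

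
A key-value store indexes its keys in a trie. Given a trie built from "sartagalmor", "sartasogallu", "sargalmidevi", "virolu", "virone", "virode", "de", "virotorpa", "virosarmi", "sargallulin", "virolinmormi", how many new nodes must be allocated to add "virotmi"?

The longest prefix of "virotmi" already in the trie is "virot" (length 5).
New nodes needed: |"virotmi"| − 5 = 7 − 5 = 2.

2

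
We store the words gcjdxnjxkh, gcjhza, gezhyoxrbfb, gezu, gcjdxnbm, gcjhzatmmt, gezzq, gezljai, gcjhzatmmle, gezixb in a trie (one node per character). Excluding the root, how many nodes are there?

41

Insert word by word; a character creates a node only if that edge doesn't already exist:
  "gcjdxnjxkh" → 10 new (g, c, j, d, x, n, j, x, k, h)
  "gcjhza" → prefix "gcj" already present; 3 new (h, z, a)
  "gezhyoxrbfb" → prefix "g" already present; 10 new (e, z, h, y, o, x, r, b, f, b)
  "gezu" → prefix "gez" already present; 1 new (u)
  "gcjdxnbm" → prefix "gcjdxn" already present; 2 new (b, m)
  "gcjhzatmmt" → prefix "gcjhza" already present; 4 new (t, m, m, t)
  "gezzq" → prefix "gez" already present; 2 new (z, q)
  "gezljai" → prefix "gez" already present; 4 new (l, j, a, i)
  "gcjhzatmmle" → prefix "gcjhzatmm" already present; 2 new (l, e)
  "gezixb" → prefix "gez" already present; 3 new (i, x, b)
Total nodes = 10 + 3 + 10 + 1 + 2 + 4 + 2 + 4 + 2 + 3 = 41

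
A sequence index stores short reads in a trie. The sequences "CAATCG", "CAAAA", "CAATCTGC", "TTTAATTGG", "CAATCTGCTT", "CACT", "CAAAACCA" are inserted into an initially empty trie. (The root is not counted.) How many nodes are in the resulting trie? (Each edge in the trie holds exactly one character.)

Trace insertions, counting only characters that open a new branch:
  "CAATCG" → 6 new (C, A, A, T, C, G)
  "CAAAA" → prefix "CAA" already present; 2 new (A, A)
  "CAATCTGC" → prefix "CAATC" already present; 3 new (T, G, C)
  "TTTAATTGG" → 9 new (T, T, T, A, A, T, T, G, G)
  "CAATCTGCTT" → prefix "CAATCTGC" already present; 2 new (T, T)
  "CACT" → prefix "CA" already present; 2 new (C, T)
  "CAAAACCA" → prefix "CAAAA" already present; 3 new (C, C, A)
Total nodes = 6 + 2 + 3 + 9 + 2 + 2 + 3 = 27

27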